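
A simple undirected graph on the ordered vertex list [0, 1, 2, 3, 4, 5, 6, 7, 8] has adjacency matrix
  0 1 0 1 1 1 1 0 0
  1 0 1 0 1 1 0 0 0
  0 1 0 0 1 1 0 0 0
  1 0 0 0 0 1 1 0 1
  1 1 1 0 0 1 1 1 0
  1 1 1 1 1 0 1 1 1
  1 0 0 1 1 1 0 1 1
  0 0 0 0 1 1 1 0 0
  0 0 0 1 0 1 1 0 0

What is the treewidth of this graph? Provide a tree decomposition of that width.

Treewidth 3.
One optimal decomposition is:
Bags: B1 = {0, 4, 5, 6}  B2 = {0, 3, 5, 6}  B3 = {3, 5, 6, 8}  B4 = {0, 1, 4, 5}  B5 = {4, 5, 6, 7}  B6 = {1, 2, 4, 5}
Tree: B1–B2, B2–B3, B1–B4, B1–B5, B4–B6

Every bag has size at most 4, so the width is 4 − 1 = 3 and tw(G) ≤ 3. Conversely, {3, 5, 6, 8} is a clique of size 4, and the vertices of any clique must share a bag in every tree decomposition; so some bag has ≥ 4 vertices and tw(G) ≥ 3. Hence tw(G) = 3 exactly.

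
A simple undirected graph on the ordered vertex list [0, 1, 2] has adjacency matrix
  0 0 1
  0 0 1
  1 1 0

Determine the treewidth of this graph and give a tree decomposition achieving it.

Every bag has size at most 2, so the width is 2 − 1 = 1 and tw(G) ≤ 1. Any graph with an edge has treewidth ≥ 1, and G has the edge 2–0. Therefore the treewidth is 1.

Treewidth 1.
One optimal decomposition is:
Bags: B1 = {0, 2}  B2 = {1, 2}
Tree: B1–B2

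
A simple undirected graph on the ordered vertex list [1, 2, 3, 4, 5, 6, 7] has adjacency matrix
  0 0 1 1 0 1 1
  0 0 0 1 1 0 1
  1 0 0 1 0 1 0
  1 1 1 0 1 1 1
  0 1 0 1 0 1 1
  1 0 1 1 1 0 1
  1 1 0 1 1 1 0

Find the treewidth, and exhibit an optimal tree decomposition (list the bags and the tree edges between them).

Treewidth 3.
One such decomposition:
Bags: B1 = {4, 5, 6, 7}  B2 = {2, 4, 5, 7}  B3 = {1, 4, 6, 7}  B4 = {1, 3, 4, 6}
Tree: B1–B2, B1–B3, B3–B4

Each bag holds 4 vertices, so the decomposition has width 3, which upper-bounds the treewidth. On the other hand G contains the 4-clique {2, 4, 5, 7}. A clique must lie in a single bag of any decomposition, so no decomposition can have width below 3. Therefore the treewidth is 3.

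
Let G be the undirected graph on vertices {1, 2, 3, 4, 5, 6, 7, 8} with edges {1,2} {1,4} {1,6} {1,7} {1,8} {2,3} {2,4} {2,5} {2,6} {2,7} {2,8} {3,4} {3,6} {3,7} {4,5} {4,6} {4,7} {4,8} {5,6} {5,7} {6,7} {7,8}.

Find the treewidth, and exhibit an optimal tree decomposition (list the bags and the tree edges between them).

Every bag has size at most 5, so the width is 5 − 1 = 4 and tw(G) ≤ 4. On the other hand G contains the 5-clique {1, 2, 4, 7, 8}. A clique must lie in a single bag of any decomposition, so no decomposition can have width below 4. The upper and lower bounds meet at 4, so that is the treewidth.

Treewidth 4.
Bags: B1 = {2, 4, 5, 6, 7}  B2 = {1, 2, 4, 6, 7}  B3 = {1, 2, 4, 7, 8}  B4 = {2, 3, 4, 6, 7}
Tree: B1–B2, B2–B3, B1–B4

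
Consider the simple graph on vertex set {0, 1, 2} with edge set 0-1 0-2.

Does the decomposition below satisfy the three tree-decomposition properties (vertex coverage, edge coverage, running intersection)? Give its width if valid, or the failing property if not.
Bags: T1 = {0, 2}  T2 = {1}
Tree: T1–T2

A tree decomposition must satisfy three properties: every vertex lies in some bag; for every edge, both endpoints lie together in some bag; and for every vertex, the bags containing it form a connected subtree. Here edge (0,1) lies in no bag, so the decomposition is invalid.

No — edge (0,1) lies in no bag.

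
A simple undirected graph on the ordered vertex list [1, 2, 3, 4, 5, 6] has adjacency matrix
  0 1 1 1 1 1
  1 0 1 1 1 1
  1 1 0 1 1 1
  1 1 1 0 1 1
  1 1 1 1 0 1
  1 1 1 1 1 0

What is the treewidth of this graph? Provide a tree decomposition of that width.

Treewidth 5.
Bags: B1 = {1, 2, 3, 4, 5, 6}
Tree: (single bag)

With just one bag of size 6, the width is 6 − 1 = 5, so tw(G) ≤ 5. For the lower bound, the 6 vertices {1, 2, 3, 4, 5, 6} are pairwise adjacent, and any tree decomposition puts a clique entirely inside one bag — forcing width ≥ 5. Combining the bounds, tw(G) = 5.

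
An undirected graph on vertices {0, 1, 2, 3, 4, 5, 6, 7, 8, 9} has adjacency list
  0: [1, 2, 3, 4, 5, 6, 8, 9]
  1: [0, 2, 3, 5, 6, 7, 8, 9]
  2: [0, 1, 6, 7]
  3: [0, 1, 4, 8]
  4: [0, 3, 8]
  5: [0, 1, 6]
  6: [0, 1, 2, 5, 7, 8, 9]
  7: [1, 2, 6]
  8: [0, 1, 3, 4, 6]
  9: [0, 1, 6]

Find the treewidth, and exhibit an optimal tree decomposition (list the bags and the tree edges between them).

Every bag has size at most 4, so the width is 4 − 1 = 3 and tw(G) ≤ 3. Conversely, {0, 1, 3, 8} is a clique of size 4, and the vertices of any clique must share a bag in every tree decomposition; so some bag has ≥ 4 vertices and tw(G) ≥ 3. The upper and lower bounds meet at 3, so that is the treewidth.

Treewidth 3.
One optimal decomposition is:
Bags: B1 = {0, 1, 3, 8}  B2 = {0, 1, 6, 8}  B3 = {0, 1, 2, 6}  B4 = {0, 1, 6, 9}  B5 = {0, 3, 4, 8}  B6 = {0, 1, 5, 6}  B7 = {1, 2, 6, 7}
Tree: B1–B2, B2–B3, B3–B4, B1–B5, B4–B6, B3–B7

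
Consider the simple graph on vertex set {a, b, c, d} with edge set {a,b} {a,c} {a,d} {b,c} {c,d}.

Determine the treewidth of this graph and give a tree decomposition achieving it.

Treewidth 2.
Bags: B1 = {a, b, c}  B2 = {a, c, d}
Tree: B1–B2

The largest bag has 3 vertices, giving width 2; this decomposition certifies tw(G) ≤ 2. For the lower bound, the 3 vertices {a, c, d} are pairwise adjacent, and any tree decomposition puts a clique entirely inside one bag — forcing width ≥ 2. Therefore the treewidth is 2.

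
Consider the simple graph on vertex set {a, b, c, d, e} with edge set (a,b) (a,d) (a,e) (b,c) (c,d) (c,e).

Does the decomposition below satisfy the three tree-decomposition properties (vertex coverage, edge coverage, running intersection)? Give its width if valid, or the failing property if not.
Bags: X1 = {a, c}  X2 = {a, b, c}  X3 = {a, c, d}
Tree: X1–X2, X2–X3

No — vertex e appears in no bag.

A tree decomposition must satisfy three properties: every vertex lies in some bag; for every edge, both endpoints lie together in some bag; and for every vertex, the bags containing it form a connected subtree. Here vertex e appears in no bag, so the decomposition is invalid.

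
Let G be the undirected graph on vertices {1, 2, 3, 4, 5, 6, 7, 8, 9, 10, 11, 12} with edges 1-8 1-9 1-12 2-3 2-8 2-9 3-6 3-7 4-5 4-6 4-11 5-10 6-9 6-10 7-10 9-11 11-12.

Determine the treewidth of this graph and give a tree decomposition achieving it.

Each bag holds 4 vertices, so the decomposition has width 3, which upper-bounds the treewidth. For the lower bound: the 4 vertex sets {5,7,10}, {3}, {6}, {2,4,9,11} are disjoint, each induces a connected subgraph, and every pair is joined by at least one edge of G. Contracting each set to a single vertex therefore yields K_{4} as a minor, and since treewidth is minor-monotone, tw(G) ≥ tw(K_{4}) = 3. Combining the bounds, tw(G) = 3.

Treewidth 3.
Bags: B1 = {3, 5, 7, 10}  B2 = {3, 5, 6, 10}  B3 = {3, 4, 5, 6}  B4 = {2, 3, 4, 6}  B5 = {2, 4, 6, 9}  B6 = {2, 4, 9, 11}  B7 = {2, 8, 9, 11}  B8 = {1, 8, 9, 11}  B9 = {1, 8, 11, 12}
Tree: B1–B2, B2–B3, B3–B4, B4–B5, B5–B6, B6–B7, B7–B8, B8–B9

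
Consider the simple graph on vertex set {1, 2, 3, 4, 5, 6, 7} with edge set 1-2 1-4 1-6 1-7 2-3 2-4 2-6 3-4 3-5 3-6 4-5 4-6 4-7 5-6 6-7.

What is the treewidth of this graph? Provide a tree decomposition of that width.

Treewidth 3.
One such decomposition:
Bags: B1 = {1, 2, 4, 6}  B2 = {2, 3, 4, 6}  B3 = {1, 4, 6, 7}  B4 = {3, 4, 5, 6}
Tree: B1–B2, B1–B3, B2–B4

The largest bag has 4 vertices, giving width 3; this decomposition certifies tw(G) ≤ 3. On the other hand G contains the 4-clique {1, 2, 4, 6}. A clique must lie in a single bag of any decomposition, so no decomposition can have width below 3. Hence tw(G) = 3 exactly.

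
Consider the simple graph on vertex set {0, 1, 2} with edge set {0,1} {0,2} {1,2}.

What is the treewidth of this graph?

2

A width-2 tree decomposition is:
Bags: B1 = {0, 1, 2}
Tree: (single bag)
With just one bag of size 3, the width is 3 − 1 = 2, so tw(G) ≤ 2. For the lower bound, the 3 vertices {0, 1, 2} are pairwise adjacent, and any tree decomposition puts a clique entirely inside one bag — forcing width ≥ 2. Hence tw(G) = 2 exactly.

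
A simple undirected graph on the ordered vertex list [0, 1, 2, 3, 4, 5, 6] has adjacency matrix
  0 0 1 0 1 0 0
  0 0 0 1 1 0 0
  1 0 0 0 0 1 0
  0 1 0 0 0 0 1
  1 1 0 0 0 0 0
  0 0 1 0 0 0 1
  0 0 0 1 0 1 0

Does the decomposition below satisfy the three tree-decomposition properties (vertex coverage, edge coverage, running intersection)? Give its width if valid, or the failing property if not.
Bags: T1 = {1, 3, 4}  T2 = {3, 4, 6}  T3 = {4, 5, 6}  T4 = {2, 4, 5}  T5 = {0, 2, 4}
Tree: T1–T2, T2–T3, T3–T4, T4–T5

Yes; width 2.

Checking the three conditions: (i) the bags cover all of {0, 1, 2, 3, 4, 5, 6}; (ii) for each edge, some bag contains both endpoints; (iii) the bags containing any fixed vertex form a subtree. All hold, so the decomposition is valid with width 3 − 1 = 2.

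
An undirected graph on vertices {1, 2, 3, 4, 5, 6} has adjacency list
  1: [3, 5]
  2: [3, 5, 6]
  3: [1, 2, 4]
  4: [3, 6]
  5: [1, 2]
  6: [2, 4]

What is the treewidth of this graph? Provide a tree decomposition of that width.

Treewidth 2.
One such decomposition:
Bags: B1 = {3, 4, 6}  B2 = {2, 3, 6}  B3 = {1, 2, 3}  B4 = {1, 2, 5}
Tree: B1–B2, B2–B3, B3–B4

The largest bag has 3 vertices, giving width 2; this decomposition certifies tw(G) ≤ 2. The edges 4–6–2–3–4 form a cycle, so G is not a tree and its treewidth is at least 2. Combining the bounds, tw(G) = 2.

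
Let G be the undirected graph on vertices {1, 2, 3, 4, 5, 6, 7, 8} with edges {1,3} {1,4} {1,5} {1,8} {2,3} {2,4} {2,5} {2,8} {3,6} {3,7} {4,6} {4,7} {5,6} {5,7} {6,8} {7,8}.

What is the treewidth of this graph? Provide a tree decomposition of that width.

Treewidth 4.
Bags: B1 = {2, 3, 4, 5, 8}  B2 = {3, 4, 5, 6, 8}  B3 = {1, 3, 4, 5, 8}  B4 = {3, 4, 5, 7, 8}
Tree: B1–B2, B2–B3, B3–B4

Each bag holds 5 vertices, so the decomposition has width 4, which upper-bounds the treewidth. For the lower bound: the 5 vertex sets {2,3}, {5,6}, {1,8}, {4}, {7} are disjoint, each induces a connected subgraph, and every pair is joined by at least one edge of G. Contracting each set to a single vertex therefore yields K_{5} as a minor, and since treewidth is minor-monotone, tw(G) ≥ tw(K_{5}) = 4. Hence tw(G) = 4 exactly.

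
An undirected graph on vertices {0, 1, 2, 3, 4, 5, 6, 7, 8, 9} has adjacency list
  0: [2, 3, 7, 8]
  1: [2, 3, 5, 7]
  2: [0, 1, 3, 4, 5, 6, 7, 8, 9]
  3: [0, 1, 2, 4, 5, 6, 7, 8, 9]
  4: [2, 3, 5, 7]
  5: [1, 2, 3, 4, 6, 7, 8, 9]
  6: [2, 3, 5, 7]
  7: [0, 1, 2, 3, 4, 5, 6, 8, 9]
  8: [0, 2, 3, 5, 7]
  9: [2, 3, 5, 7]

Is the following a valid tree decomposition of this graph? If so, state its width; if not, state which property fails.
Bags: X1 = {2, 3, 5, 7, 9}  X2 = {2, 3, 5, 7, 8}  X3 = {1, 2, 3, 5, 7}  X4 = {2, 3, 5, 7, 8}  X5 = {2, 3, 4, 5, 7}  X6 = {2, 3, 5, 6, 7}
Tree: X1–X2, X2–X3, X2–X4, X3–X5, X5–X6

A tree decomposition must satisfy three properties: every vertex lies in some bag; for every edge, both endpoints lie together in some bag; and for every vertex, the bags containing it form a connected subtree. Here vertex 0 appears in no bag, so the decomposition is invalid.

No — vertex 0 appears in no bag.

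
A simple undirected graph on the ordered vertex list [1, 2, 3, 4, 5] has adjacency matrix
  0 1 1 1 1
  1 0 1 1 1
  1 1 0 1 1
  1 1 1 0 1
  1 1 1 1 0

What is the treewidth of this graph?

A width-4 tree decomposition is:
Bags: B1 = {1, 2, 3, 4, 5}
Tree: (single bag)
A single bag containing all 5 vertices is trivially a valid decomposition of width 4. For the lower bound, the 5 vertices {1, 2, 3, 4, 5} are pairwise adjacent, and any tree decomposition puts a clique entirely inside one bag — forcing width ≥ 4. Therefore the treewidth is 4.

4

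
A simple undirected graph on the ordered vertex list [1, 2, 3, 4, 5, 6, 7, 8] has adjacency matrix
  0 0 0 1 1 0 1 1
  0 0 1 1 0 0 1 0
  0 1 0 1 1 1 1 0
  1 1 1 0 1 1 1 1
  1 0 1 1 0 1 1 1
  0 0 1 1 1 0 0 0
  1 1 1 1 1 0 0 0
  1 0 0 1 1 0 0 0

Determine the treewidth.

A width-3 tree decomposition is:
Bags: B1 = {3, 4, 5, 7}  B2 = {3, 4, 5, 6}  B3 = {1, 4, 5, 7}  B4 = {2, 3, 4, 7}  B5 = {1, 4, 5, 8}
Tree: B1–B2, B1–B3, B1–B4, B3–B5
The largest bag has 4 vertices, giving width 3; this decomposition certifies tw(G) ≤ 3. On the other hand G contains the 4-clique {2, 3, 4, 7}. A clique must lie in a single bag of any decomposition, so no decomposition can have width below 3. Therefore the treewidth is 3.

3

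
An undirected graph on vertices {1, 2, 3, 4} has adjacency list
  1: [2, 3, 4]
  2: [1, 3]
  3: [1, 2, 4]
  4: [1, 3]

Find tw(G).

2

A width-2 tree decomposition is:
Bags: B1 = {1, 3, 4}  B2 = {1, 2, 3}
Tree: B1–B2
Each bag holds 3 vertices, so the decomposition has width 2, which upper-bounds the treewidth. For the lower bound, the 3 vertices {1, 2, 3} are pairwise adjacent, and any tree decomposition puts a clique entirely inside one bag — forcing width ≥ 2. Therefore the treewidth is 2.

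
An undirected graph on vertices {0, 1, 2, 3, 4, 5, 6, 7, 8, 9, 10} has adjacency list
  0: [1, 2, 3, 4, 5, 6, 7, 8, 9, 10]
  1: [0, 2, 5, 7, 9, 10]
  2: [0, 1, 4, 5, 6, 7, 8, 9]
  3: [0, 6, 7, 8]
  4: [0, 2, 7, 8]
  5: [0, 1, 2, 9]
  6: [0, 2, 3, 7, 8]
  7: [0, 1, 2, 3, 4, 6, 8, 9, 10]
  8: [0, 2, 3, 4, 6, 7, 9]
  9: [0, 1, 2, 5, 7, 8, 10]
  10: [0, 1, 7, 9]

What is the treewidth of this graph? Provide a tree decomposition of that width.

The largest bag has 5 vertices, giving width 4; this decomposition certifies tw(G) ≤ 4. For the lower bound, the 5 vertices {0, 1, 2, 5, 9} are pairwise adjacent, and any tree decomposition puts a clique entirely inside one bag — forcing width ≥ 4. The upper and lower bounds meet at 4, so that is the treewidth.

Treewidth 4.
One such decomposition:
Bags: B1 = {0, 1, 2, 7, 9}  B2 = {0, 1, 2, 5, 9}  B3 = {0, 2, 7, 8, 9}  B4 = {0, 2, 4, 7, 8}  B5 = {0, 2, 6, 7, 8}  B6 = {0, 1, 7, 9, 10}  B7 = {0, 3, 6, 7, 8}
Tree: B1–B2, B1–B3, B3–B4, B4–B5, B1–B6, B5–B7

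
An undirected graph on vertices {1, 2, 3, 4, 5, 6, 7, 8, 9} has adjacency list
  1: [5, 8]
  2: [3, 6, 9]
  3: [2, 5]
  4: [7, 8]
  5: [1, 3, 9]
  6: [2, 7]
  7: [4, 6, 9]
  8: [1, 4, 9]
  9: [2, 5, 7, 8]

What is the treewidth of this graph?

A width-3 tree decomposition is:
Bags: B1 = {1, 3, 5, 8}  B2 = {3, 5, 8, 9}  B3 = {2, 3, 8, 9}  B4 = {2, 4, 8, 9}  B5 = {2, 4, 7, 9}  B6 = {2, 4, 6, 7}
Tree: B1–B2, B2–B3, B3–B4, B4–B5, B5–B6
Every bag has size at most 4, so the width is 4 − 1 = 3 and tw(G) ≤ 3. For the lower bound: the 4 vertex sets {1,3,5}, {8}, {9}, {2,4,6,7} are disjoint, each induces a connected subgraph, and every pair is joined by at least one edge of G. Contracting each set to a single vertex therefore yields K_{4} as a minor, and since treewidth is minor-monotone, tw(G) ≥ tw(K_{4}) = 3. Hence tw(G) = 3 exactly.

3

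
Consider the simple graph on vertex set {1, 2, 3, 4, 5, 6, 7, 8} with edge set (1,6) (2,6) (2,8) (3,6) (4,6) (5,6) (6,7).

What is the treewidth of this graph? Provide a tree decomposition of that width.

Every bag has size at most 2, so the width is 2 − 1 = 1 and tw(G) ≤ 1. G has an edge, so its treewidth is at least 1. The upper and lower bounds meet at 1, so that is the treewidth.

Treewidth 1.
One optimal decomposition is:
Bags: B1 = {5, 6}  B2 = {4, 6}  B3 = {2, 6}  B4 = {2, 8}  B5 = {6, 7}  B6 = {3, 6}  B7 = {1, 6}
Tree: B1–B2, B2–B3, B3–B4, B3–B5, B2–B6, B3–B7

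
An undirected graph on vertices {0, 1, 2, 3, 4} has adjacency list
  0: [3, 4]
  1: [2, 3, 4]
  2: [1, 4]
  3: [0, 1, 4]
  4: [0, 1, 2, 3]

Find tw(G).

2

A width-2 tree decomposition is:
Bags: B1 = {0, 3, 4}  B2 = {1, 3, 4}  B3 = {1, 2, 4}
Tree: B1–B2, B2–B3
The largest bag has 3 vertices, giving width 2; this decomposition certifies tw(G) ≤ 2. For the lower bound, the 3 vertices {0, 3, 4} are pairwise adjacent, and any tree decomposition puts a clique entirely inside one bag — forcing width ≥ 2. Combining the bounds, tw(G) = 2.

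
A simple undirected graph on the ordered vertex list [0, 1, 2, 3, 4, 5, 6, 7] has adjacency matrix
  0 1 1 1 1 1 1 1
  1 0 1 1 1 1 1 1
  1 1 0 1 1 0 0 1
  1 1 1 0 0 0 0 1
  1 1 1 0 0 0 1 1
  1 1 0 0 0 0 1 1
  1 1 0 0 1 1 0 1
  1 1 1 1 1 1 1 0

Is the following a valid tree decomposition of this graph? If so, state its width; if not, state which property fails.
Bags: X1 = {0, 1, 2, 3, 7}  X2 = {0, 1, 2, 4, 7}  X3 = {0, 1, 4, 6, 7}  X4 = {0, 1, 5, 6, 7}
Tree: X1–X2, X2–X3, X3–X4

Checking the three conditions: (i) the bags cover all of {0, 1, 2, 3, 4, 5, 6, 7}; (ii) for each edge, some bag contains both endpoints; (iii) the bags containing any fixed vertex form a subtree. All hold, so the decomposition is valid with width 5 − 1 = 4.

Yes; width 4.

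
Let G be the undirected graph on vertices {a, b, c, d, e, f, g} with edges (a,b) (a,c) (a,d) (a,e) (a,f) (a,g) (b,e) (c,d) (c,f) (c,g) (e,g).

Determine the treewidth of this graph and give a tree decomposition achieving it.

Each bag holds 3 vertices, so the decomposition has width 2, which upper-bounds the treewidth. For the lower bound, the 3 vertices {a, e, g} are pairwise adjacent, and any tree decomposition puts a clique entirely inside one bag — forcing width ≥ 2. The upper and lower bounds meet at 2, so that is the treewidth.

Treewidth 2.
Bags: B1 = {a, e, g}  B2 = {a, c, g}  B3 = {a, c, d}  B4 = {a, b, e}  B5 = {a, c, f}
Tree: B1–B2, B2–B3, B1–B4, B3–B5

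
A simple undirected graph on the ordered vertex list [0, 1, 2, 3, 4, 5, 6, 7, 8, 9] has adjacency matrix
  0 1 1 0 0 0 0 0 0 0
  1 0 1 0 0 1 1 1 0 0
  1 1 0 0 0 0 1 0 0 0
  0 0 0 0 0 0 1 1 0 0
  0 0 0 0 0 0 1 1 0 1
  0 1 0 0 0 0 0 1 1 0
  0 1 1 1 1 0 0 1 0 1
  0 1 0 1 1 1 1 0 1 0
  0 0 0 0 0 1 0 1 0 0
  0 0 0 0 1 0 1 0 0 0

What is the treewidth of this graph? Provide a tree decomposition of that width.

Treewidth 2.
One optimal decomposition is:
Bags: B1 = {4, 6, 7}  B2 = {1, 6, 7}  B3 = {1, 5, 7}  B4 = {4, 6, 9}  B5 = {1, 2, 6}  B6 = {5, 7, 8}  B7 = {3, 6, 7}  B8 = {0, 1, 2}
Tree: B1–B2, B2–B3, B1–B4, B2–B5, B3–B6, B2–B7, B5–B8

Each bag holds 3 vertices, so the decomposition has width 2, which upper-bounds the treewidth. On the other hand G contains the 3-clique {0, 1, 2}. A clique must lie in a single bag of any decomposition, so no decomposition can have width below 2. Combining the bounds, tw(G) = 2.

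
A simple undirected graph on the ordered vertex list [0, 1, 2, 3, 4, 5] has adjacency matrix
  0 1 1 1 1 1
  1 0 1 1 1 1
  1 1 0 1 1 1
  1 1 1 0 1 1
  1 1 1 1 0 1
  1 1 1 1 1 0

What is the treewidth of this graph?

5

A width-5 tree decomposition is:
Bags: B1 = {0, 1, 2, 3, 4, 5}
Tree: (single bag)
A single bag containing all 6 vertices is trivially a valid decomposition of width 5. On the other hand G contains the 6-clique {0, 1, 2, 3, 4, 5}. A clique must lie in a single bag of any decomposition, so no decomposition can have width below 5. The upper and lower bounds meet at 5, so that is the treewidth.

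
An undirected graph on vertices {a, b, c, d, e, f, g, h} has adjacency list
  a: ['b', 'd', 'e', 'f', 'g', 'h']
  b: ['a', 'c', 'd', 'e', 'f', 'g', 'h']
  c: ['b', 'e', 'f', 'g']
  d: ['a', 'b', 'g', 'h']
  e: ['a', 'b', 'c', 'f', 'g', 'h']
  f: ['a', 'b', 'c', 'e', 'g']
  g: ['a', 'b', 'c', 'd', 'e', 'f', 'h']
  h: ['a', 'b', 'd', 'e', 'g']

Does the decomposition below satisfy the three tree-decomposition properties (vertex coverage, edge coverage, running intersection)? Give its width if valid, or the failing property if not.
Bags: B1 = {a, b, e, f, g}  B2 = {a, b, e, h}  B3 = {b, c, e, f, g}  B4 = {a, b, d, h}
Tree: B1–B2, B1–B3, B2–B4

No — edge (g,h) lies in no bag.

A tree decomposition must satisfy three properties: every vertex lies in some bag; for every edge, both endpoints lie together in some bag; and for every vertex, the bags containing it form a connected subtree. Here edge (g,h) lies in no bag, so the decomposition is invalid.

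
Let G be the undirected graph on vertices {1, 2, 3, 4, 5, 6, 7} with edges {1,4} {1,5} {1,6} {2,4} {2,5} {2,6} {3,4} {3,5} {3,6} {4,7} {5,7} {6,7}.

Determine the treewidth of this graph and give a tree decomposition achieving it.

Treewidth 3.
One such decomposition:
Bags: B1 = {3, 4, 5, 6}  B2 = {4, 5, 6, 7}  B3 = {1, 4, 5, 6}  B4 = {2, 4, 5, 6}
Tree: B1–B2, B2–B3, B3–B4

The largest bag has 4 vertices, giving width 3; this decomposition certifies tw(G) ≤ 3. For the lower bound: the 4 vertex sets {3,6}, {4,7}, {5}, {1} are disjoint, each induces a connected subgraph, and every pair is joined by at least one edge of G. Contracting each set to a single vertex therefore yields K_{4} as a minor, and since treewidth is minor-monotone, tw(G) ≥ tw(K_{4}) = 3. Therefore the treewidth is 3.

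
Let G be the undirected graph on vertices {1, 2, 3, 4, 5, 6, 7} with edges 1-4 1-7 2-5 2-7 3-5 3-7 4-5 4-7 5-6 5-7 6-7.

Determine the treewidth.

2

A width-2 tree decomposition is:
Bags: B1 = {1, 4, 7}  B2 = {4, 5, 7}  B3 = {5, 6, 7}  B4 = {2, 5, 7}  B5 = {3, 5, 7}
Tree: B1–B2, B2–B3, B2–B4, B4–B5
Each bag holds 3 vertices, so the decomposition has width 2, which upper-bounds the treewidth. On the other hand G contains the 3-clique {1, 4, 7}. A clique must lie in a single bag of any decomposition, so no decomposition can have width below 2. Combining the bounds, tw(G) = 2.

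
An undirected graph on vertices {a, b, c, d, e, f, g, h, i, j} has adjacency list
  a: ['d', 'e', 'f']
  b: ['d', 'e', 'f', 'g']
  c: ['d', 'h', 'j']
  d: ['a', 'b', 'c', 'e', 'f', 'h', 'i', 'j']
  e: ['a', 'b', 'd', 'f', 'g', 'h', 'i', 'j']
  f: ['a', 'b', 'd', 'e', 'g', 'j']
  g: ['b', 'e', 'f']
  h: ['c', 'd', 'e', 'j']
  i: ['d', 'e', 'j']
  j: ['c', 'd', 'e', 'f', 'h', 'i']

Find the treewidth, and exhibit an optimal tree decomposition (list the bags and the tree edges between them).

Treewidth 3.
One such decomposition:
Bags: B1 = {d, e, h, j}  B2 = {d, e, f, j}  B3 = {a, d, e, f}  B4 = {c, d, h, j}  B5 = {b, d, e, f}  B6 = {d, e, i, j}  B7 = {b, e, f, g}
Tree: B1–B2, B2–B3, B1–B4, B3–B5, B1–B6, B5–B7

The largest bag has 4 vertices, giving width 3; this decomposition certifies tw(G) ≤ 3. Conversely, {d, e, h, j} is a clique of size 4, and the vertices of any clique must share a bag in every tree decomposition; so some bag has ≥ 4 vertices and tw(G) ≥ 3. Hence tw(G) = 3 exactly.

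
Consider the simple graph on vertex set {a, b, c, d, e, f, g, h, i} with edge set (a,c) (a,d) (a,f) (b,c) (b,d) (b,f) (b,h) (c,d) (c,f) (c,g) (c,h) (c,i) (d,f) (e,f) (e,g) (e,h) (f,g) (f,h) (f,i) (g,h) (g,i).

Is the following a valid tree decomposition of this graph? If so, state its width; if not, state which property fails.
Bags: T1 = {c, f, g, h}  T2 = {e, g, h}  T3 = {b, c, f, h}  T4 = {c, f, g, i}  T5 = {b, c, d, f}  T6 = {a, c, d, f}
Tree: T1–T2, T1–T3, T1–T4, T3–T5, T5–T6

A tree decomposition must satisfy three properties: every vertex lies in some bag; for every edge, both endpoints lie together in some bag; and for every vertex, the bags containing it form a connected subtree. Here edge (f,e) lies in no bag, so the decomposition is invalid.

No — edge (f,e) lies in no bag.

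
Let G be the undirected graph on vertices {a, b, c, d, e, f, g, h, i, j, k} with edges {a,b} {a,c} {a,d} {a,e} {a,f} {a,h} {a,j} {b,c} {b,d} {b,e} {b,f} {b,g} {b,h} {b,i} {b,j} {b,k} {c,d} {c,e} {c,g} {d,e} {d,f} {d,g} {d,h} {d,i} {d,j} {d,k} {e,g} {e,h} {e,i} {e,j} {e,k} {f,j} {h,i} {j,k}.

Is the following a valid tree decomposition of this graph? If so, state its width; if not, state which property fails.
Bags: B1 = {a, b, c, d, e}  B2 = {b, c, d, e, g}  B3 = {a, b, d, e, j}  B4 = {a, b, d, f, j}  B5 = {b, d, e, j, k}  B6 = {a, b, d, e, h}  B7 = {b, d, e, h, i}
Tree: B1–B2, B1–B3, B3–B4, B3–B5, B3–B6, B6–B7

Yes; width 4.

Checking the three conditions: (i) the bags cover all of {a, b, c, d, e, f, g, h, i, j, k}; (ii) for each edge, some bag contains both endpoints; (iii) the bags containing any fixed vertex form a subtree. All hold, so the decomposition is valid with width 5 − 1 = 4.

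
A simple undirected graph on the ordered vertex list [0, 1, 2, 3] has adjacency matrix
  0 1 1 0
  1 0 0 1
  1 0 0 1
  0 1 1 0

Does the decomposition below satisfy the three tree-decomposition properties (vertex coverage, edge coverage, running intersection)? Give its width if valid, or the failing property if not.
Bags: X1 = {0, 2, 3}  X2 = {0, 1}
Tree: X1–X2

A tree decomposition must satisfy three properties: every vertex lies in some bag; for every edge, both endpoints lie together in some bag; and for every vertex, the bags containing it form a connected subtree. Here edge (3,1) lies in no bag, so the decomposition is invalid.

No — edge (3,1) lies in no bag.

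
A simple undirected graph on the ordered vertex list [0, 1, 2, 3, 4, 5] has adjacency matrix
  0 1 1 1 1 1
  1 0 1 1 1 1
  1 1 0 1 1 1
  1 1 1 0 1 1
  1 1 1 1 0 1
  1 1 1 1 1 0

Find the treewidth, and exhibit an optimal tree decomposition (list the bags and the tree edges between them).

With just one bag of size 6, the width is 6 − 1 = 5, so tw(G) ≤ 5. For the lower bound, the 6 vertices {0, 1, 2, 3, 4, 5} are pairwise adjacent, and any tree decomposition puts a clique entirely inside one bag — forcing width ≥ 5. Hence tw(G) = 5 exactly.

Treewidth 5.
Bags: B1 = {0, 1, 2, 3, 4, 5}
Tree: (single bag)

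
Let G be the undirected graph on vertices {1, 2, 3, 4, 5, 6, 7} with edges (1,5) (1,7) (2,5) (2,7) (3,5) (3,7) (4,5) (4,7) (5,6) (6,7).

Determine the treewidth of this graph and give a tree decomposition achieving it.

Every bag has size at most 3, so the width is 3 − 1 = 2 and tw(G) ≤ 2. The edges 7–2–5–3–7 form a cycle, so G is not a tree and its treewidth is at least 2. Hence tw(G) = 2 exactly.

Treewidth 2.
One optimal decomposition is:
Bags: B1 = {2, 5, 7}  B2 = {3, 5, 7}  B3 = {5, 6, 7}  B4 = {1, 5, 7}  B5 = {4, 5, 7}
Tree: B1–B2, B2–B3, B3–B4, B4–B5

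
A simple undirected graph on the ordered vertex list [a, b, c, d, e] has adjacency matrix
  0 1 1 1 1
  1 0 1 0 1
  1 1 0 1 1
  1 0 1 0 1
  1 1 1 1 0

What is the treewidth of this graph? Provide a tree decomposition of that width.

Treewidth 3.
Bags: B1 = {a, b, c, e}  B2 = {a, c, d, e}
Tree: B1–B2

The largest bag has 4 vertices, giving width 3; this decomposition certifies tw(G) ≤ 3. Conversely, {a, c, d, e} is a clique of size 4, and the vertices of any clique must share a bag in every tree decomposition; so some bag has ≥ 4 vertices and tw(G) ≥ 3. Combining the bounds, tw(G) = 3.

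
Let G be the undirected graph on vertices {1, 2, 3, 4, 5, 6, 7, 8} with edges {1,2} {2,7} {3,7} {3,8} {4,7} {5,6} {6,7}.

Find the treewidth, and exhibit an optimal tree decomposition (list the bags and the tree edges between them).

Treewidth 1.
Bags: B1 = {3, 7}  B2 = {3, 8}  B3 = {6, 7}  B4 = {2, 7}  B5 = {5, 6}  B6 = {4, 7}  B7 = {1, 2}
Tree: B1–B2, B1–B3, B3–B4, B3–B5, B3–B6, B4–B7

Each bag holds 2 vertices, so the decomposition has width 1, which upper-bounds the treewidth. G has an edge, so its treewidth is at least 1. Hence tw(G) = 1 exactly.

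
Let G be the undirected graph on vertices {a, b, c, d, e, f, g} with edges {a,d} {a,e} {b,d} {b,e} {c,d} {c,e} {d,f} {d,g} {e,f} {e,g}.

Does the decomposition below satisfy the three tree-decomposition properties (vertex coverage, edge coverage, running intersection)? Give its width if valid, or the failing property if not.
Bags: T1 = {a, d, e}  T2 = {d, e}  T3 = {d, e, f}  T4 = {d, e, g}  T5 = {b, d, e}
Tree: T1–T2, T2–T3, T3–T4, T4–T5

No — vertex c appears in no bag.

A tree decomposition must satisfy three properties: every vertex lies in some bag; for every edge, both endpoints lie together in some bag; and for every vertex, the bags containing it form a connected subtree. Here vertex c appears in no bag, so the decomposition is invalid.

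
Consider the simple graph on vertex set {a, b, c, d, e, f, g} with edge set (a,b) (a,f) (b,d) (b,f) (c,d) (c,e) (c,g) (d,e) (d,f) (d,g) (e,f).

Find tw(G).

A width-2 tree decomposition is:
Bags: B1 = {d, e, f}  B2 = {b, d, f}  B3 = {c, d, e}  B4 = {a, b, f}  B5 = {c, d, g}
Tree: B1–B2, B1–B3, B2–B4, B3–B5
Each bag holds 3 vertices, so the decomposition has width 2, which upper-bounds the treewidth. On the other hand G contains the 3-clique {c, d, g}. A clique must lie in a single bag of any decomposition, so no decomposition can have width below 2. Therefore the treewidth is 2.

2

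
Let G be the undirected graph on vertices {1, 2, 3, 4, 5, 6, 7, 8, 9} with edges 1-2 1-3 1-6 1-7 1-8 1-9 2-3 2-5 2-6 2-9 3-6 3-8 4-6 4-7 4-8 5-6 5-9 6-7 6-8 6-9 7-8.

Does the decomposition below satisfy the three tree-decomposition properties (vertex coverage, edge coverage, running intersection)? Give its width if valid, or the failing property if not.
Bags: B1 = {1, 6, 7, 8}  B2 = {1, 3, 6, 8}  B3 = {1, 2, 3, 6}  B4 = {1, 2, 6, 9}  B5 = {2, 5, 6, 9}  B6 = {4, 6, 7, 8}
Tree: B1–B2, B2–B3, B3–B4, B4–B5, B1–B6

Yes; width 3.

Vertex coverage: the bags together contain {1, 2, 3, 4, 5, 6, 7, 8, 9}, the full vertex set. Edge coverage: each edge of G has both endpoints in at least one bag. Running intersection: for every vertex, the bags containing it form a connected subtree. All three properties hold, so this is a valid tree decomposition of width max|bag| − 1 = 3, and hence tw(G) ≤ 3.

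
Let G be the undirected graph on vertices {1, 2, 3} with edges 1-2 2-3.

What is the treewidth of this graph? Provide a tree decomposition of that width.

The largest bag has 2 vertices, giving width 1; this decomposition certifies tw(G) ≤ 1. Any graph with an edge has treewidth ≥ 1, and G has the edge 3–2. Hence tw(G) = 1 exactly.

Treewidth 1.
One optimal decomposition is:
Bags: B1 = {2, 3}  B2 = {1, 2}
Tree: B1–B2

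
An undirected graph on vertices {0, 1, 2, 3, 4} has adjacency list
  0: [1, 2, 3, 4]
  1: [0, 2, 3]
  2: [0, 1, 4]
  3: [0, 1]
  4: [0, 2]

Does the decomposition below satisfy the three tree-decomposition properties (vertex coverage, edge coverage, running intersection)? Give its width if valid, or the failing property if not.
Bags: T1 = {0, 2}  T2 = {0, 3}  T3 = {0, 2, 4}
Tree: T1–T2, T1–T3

No — vertex 1 appears in no bag.

A tree decomposition must satisfy three properties: every vertex lies in some bag; for every edge, both endpoints lie together in some bag; and for every vertex, the bags containing it form a connected subtree. Here vertex 1 appears in no bag, so the decomposition is invalid.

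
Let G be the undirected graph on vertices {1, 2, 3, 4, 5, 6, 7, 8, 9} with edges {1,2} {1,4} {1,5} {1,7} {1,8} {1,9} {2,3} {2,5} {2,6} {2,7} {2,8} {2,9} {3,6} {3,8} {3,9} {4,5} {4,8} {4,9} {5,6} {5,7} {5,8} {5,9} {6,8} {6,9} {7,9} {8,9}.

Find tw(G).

A width-4 tree decomposition is:
Bags: B1 = {2, 5, 6, 8, 9}  B2 = {1, 2, 5, 8, 9}  B3 = {1, 4, 5, 8, 9}  B4 = {2, 3, 6, 8, 9}  B5 = {1, 2, 5, 7, 9}
Tree: B1–B2, B2–B3, B1–B4, B2–B5
Each bag holds 5 vertices, so the decomposition has width 4, which upper-bounds the treewidth. On the other hand G contains the 5-clique {2, 3, 6, 8, 9}. A clique must lie in a single bag of any decomposition, so no decomposition can have width below 4. Therefore the treewidth is 4.

4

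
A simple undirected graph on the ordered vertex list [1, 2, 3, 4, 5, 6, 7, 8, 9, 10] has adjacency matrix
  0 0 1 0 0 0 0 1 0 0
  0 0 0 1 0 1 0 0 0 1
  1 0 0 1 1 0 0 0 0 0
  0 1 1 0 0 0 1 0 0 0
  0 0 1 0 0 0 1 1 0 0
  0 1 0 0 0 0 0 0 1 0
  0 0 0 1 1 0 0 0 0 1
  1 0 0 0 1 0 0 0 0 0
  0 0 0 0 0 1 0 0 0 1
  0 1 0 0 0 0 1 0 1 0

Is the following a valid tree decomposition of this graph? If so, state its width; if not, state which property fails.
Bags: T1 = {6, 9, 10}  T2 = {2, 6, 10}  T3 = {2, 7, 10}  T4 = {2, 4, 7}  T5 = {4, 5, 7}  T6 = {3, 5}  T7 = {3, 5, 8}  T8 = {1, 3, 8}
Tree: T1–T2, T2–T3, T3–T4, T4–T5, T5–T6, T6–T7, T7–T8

A tree decomposition must satisfy three properties: every vertex lies in some bag; for every edge, both endpoints lie together in some bag; and for every vertex, the bags containing it form a connected subtree. Here edge (4,3) lies in no bag, so the decomposition is invalid.

No — edge (4,3) lies in no bag.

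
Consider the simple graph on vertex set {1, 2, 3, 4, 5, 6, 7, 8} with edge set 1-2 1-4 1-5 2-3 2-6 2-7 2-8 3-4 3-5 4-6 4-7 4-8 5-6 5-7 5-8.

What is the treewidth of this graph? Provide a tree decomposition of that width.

The largest bag has 4 vertices, giving width 3; this decomposition certifies tw(G) ≤ 3. For the lower bound: the 4 vertex sets {2,8}, {1,4}, {5}, {6} are disjoint, each induces a connected subgraph, and every pair is joined by at least one edge of G. Contracting each set to a single vertex therefore yields K_{4} as a minor, and since treewidth is minor-monotone, tw(G) ≥ tw(K_{4}) = 3. The upper and lower bounds meet at 3, so that is the treewidth.

Treewidth 3.
One optimal decomposition is:
Bags: B1 = {2, 4, 5, 8}  B2 = {1, 2, 4, 5}  B3 = {2, 4, 5, 6}  B4 = {2, 3, 4, 5}  B5 = {2, 4, 5, 7}
Tree: B1–B2, B2–B3, B3–B4, B4–B5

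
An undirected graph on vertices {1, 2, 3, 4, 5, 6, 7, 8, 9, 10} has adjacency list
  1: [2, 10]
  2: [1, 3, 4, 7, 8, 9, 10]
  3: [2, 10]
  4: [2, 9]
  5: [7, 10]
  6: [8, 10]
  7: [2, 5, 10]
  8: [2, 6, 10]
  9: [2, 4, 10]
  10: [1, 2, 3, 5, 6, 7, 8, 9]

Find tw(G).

2

A width-2 tree decomposition is:
Bags: B1 = {2, 9, 10}  B2 = {2, 3, 10}  B3 = {2, 7, 10}  B4 = {2, 8, 10}  B5 = {6, 8, 10}  B6 = {1, 2, 10}  B7 = {5, 7, 10}  B8 = {2, 4, 9}
Tree: B1–B2, B1–B3, B1–B4, B4–B5, B4–B6, B3–B7, B1–B8
Each bag holds 3 vertices, so the decomposition has width 2, which upper-bounds the treewidth. Conversely, {1, 2, 10} is a clique of size 3, and the vertices of any clique must share a bag in every tree decomposition; so some bag has ≥ 3 vertices and tw(G) ≥ 2. The upper and lower bounds meet at 2, so that is the treewidth.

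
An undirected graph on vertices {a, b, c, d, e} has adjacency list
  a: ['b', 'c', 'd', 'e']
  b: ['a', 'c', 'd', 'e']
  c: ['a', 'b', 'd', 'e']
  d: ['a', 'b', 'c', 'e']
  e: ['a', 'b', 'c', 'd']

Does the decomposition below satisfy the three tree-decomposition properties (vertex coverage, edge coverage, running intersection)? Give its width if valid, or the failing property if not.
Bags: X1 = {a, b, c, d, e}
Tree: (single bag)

Yes; width 4.

Every vertex of G appears in some bag (union = {a, b, c, d, e}); every edge is covered by a bag; and for each vertex v the set of bags containing v is connected in the bag tree. The decomposition is therefore valid. The largest bag has 5 vertices, so the width is 4.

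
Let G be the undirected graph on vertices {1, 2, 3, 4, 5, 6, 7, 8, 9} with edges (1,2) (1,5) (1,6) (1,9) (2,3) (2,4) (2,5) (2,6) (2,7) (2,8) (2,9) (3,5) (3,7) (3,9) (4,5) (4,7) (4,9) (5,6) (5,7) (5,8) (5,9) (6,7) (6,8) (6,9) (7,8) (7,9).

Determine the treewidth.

A width-4 tree decomposition is:
Bags: B1 = {2, 5, 6, 7, 9}  B2 = {2, 5, 6, 7, 8}  B3 = {2, 4, 5, 7, 9}  B4 = {2, 3, 5, 7, 9}  B5 = {1, 2, 5, 6, 9}
Tree: B1–B2, B1–B3, B3–B4, B1–B5
Every bag has size at most 5, so the width is 5 − 1 = 4 and tw(G) ≤ 4. Conversely, {1, 2, 5, 6, 9} is a clique of size 5, and the vertices of any clique must share a bag in every tree decomposition; so some bag has ≥ 5 vertices and tw(G) ≥ 4. Therefore the treewidth is 4.

4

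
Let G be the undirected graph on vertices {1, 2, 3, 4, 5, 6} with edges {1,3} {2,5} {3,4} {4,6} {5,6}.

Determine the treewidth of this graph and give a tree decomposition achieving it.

Every bag has size at most 2, so the width is 2 − 1 = 1 and tw(G) ≤ 1. G has an edge, so its treewidth is at least 1. Hence tw(G) = 1 exactly.

Treewidth 1.
One such decomposition:
Bags: B1 = {3, 4}  B2 = {4, 6}  B3 = {5, 6}  B4 = {1, 3}  B5 = {2, 5}
Tree: B1–B2, B2–B3, B1–B4, B3–B5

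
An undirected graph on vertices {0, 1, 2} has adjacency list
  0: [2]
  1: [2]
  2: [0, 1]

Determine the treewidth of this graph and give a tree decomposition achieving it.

Treewidth 1.
One such decomposition:
Bags: B1 = {0, 2}  B2 = {1, 2}
Tree: B1–B2

Each bag holds 2 vertices, so the decomposition has width 1, which upper-bounds the treewidth. Since G has at least one edge (e.g. 0–2), it is not an edgeless graph, so tw(G) ≥ 1. Therefore the treewidth is 1.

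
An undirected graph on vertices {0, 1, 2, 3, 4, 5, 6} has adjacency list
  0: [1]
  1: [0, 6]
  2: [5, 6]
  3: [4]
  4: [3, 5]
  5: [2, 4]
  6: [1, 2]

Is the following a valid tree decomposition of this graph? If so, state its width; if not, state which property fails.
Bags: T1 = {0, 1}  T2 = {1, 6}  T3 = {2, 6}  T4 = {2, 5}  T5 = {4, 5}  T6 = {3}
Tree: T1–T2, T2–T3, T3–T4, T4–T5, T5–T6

A tree decomposition must satisfy three properties: every vertex lies in some bag; for every edge, both endpoints lie together in some bag; and for every vertex, the bags containing it form a connected subtree. Here edge (4,3) lies in no bag, so the decomposition is invalid.

No — edge (4,3) lies in no bag.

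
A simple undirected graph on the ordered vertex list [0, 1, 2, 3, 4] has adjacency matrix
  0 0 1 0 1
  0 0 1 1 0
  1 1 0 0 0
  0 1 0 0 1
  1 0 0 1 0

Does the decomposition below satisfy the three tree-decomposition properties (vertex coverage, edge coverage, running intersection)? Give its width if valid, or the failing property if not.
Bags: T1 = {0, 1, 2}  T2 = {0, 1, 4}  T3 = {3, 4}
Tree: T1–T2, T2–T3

A tree decomposition must satisfy three properties: every vertex lies in some bag; for every edge, both endpoints lie together in some bag; and for every vertex, the bags containing it form a connected subtree. Here edge (1,3) lies in no bag, so the decomposition is invalid.

No — edge (1,3) lies in no bag.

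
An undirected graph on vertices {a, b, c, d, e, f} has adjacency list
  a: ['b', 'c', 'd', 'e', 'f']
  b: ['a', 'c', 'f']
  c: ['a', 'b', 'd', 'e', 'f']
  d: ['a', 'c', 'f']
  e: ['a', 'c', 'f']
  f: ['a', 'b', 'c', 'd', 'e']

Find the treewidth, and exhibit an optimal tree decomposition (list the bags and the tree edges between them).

Every bag has size at most 4, so the width is 4 − 1 = 3 and tw(G) ≤ 3. Conversely, {a, c, d, f} is a clique of size 4, and the vertices of any clique must share a bag in every tree decomposition; so some bag has ≥ 4 vertices and tw(G) ≥ 3. The upper and lower bounds meet at 3, so that is the treewidth.

Treewidth 3.
One such decomposition:
Bags: B1 = {a, c, d, f}  B2 = {a, b, c, f}  B3 = {a, c, e, f}
Tree: B1–B2, B2–B3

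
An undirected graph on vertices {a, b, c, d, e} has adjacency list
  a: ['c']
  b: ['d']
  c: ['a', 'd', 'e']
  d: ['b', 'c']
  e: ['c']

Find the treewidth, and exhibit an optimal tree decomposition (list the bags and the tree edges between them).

Treewidth 1.
Bags: B1 = {a, c}  B2 = {c, e}  B3 = {c, d}  B4 = {b, d}
Tree: B1–B2, B2–B3, B3–B4

Each bag holds 2 vertices, so the decomposition has width 1, which upper-bounds the treewidth. Any graph with an edge has treewidth ≥ 1, and G has the edge a–c. Hence tw(G) = 1 exactly.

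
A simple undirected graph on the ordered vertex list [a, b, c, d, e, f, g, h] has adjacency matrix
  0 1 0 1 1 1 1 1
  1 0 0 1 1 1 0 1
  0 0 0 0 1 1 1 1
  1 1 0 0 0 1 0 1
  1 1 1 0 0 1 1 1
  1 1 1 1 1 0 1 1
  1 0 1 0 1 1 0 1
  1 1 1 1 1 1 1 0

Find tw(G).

A width-4 tree decomposition is:
Bags: B1 = {a, b, d, f, h}  B2 = {a, b, e, f, h}  B3 = {a, e, f, g, h}  B4 = {c, e, f, g, h}
Tree: B1–B2, B2–B3, B3–B4
Each bag holds 5 vertices, so the decomposition has width 4, which upper-bounds the treewidth. For the lower bound, the 5 vertices {c, e, f, g, h} are pairwise adjacent, and any tree decomposition puts a clique entirely inside one bag — forcing width ≥ 4. The upper and lower bounds meet at 4, so that is the treewidth.

4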